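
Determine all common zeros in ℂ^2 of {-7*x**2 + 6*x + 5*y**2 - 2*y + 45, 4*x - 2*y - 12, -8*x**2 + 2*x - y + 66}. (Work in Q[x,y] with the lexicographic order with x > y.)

Compute a lex Gröbner basis by Buchberger's algorithm.
f_1 = -7*x**2 + 6*x + 5*y**2 - 2*y + 45, LT = x**2.
f_2 = 4*x - 2*y - 12, LT = x.
f_3 = -8*x**2 + 2*x - y + 66, LT = x**2.

S(f_1,f_2): lcm = x**2. S = 1/2*x*y + 15/7*x - 5/7*y**2 + 2/7*y - 45/7.
  reduce S modulo (f_1, f_2, f_3):
  remainder -13/28*y**2 + 20/7*y ≠ 0; add h_4 = -13/28*y**2 + 20/7*y to the basis.

S(f_1,f_3): lcm = x**2. S = -17/28*x - 5/7*y**2 + 9/56*y + 51/28.
  reduce S modulo (f_1, f_2, f_3, h_4):
  remainder -59/13*y ≠ 0; add h_5 = -59/13*y to the basis.

The other S-polynomials (S(f_2,f_3), S(f_1,h_4), S(f_2,h_4), S(f_3,h_4), S(f_1,h_5), S(f_2,h_5), S(f_3,h_5), S(h_4,h_5)) all reduce to 0 modulo the current basis, so we have a Gröbner basis.
Inter-reduce: drop elements whose leading term is divisible by another's, tail-reduce, and make monic.
Reduced Gröbner basis: {x - 3, y}.

Since the basis is lex-ordered, y is univariate in y. Its roots are {0}. Back-substituting each root into the other basis elements fixes the other coordinates.
  y = 0: the earlier basis element becomes x - 3 = 0, giving x = 3 — point (3, 0).
This is the nonlinear analogue of row-reducing a linear system.

{(3, 0)}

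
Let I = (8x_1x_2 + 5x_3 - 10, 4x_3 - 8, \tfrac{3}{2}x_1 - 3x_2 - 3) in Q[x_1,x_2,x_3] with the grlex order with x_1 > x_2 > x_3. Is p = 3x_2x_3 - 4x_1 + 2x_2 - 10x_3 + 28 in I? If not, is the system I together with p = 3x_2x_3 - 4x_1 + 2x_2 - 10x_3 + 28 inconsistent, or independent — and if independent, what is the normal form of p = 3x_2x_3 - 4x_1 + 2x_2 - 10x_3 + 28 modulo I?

3x_2x_3 - 4x_1 + 2x_2 - 10x_3 + 28 lies in I (it reduces to 0).

First compute the reduced Gröbner basis of I by Buchberger's algorithm.
f_1 = 8x_1x_2 + 5x_3 - 10, LT = x_1x_2.
f_2 = 4x_3 - 8, LT = x_3.
f_3 = \tfrac{3}{2}x_1 - 3x_2 - 3, LT = x_1.

S(f_1,f_3): lcm = x_1x_2. S = 2x_2^{2} + 2x_2 + \tfrac{5}{8}x_3 - \tfrac{5}{4}.
  leading term x_2^{2}: no divisor's leading term divides it; move 2x_2^{2} to the remainder.
  leading term x_2: no divisor's leading term divides it; move 2x_2 to the remainder.
  leading term x_3: subtract (\tfrac{5}{32})·f_2 from \tfrac{5}{8}x_3 - \tfrac{5}{4} → 0
  remainder 2x_2^{2} + 2x_2 ≠ 0; add h_4 = 2x_2^{2} + 2x_2 to the basis.

The other S-polynomials (S(f_1,f_2), S(f_2,f_3), S(f_1,h_4), S(f_2,h_4), S(f_3,h_4)) all reduce to 0 modulo the current basis, so we have a Gröbner basis.
Inter-reduce: drop elements whose leading term is divisible by another's, tail-reduce, and make monic.
Reduced Gröbner basis: {x_2^{2} + x_2, x_1 - 2x_2 - 2, x_3 - 2}.
Label its elements g_1 = x_2^{2} + x_2, g_2 = x_1 - 2x_2 - 2, g_3 = x_3 - 2.

Reduce p = 3x_2x_3 - 4x_1 + 2x_2 - 10x_3 + 28 modulo G:
  leading term x_2x_3: subtract (3x_2)·g_3 from 3x_2x_3 - 4x_1 + 2x_2 - 10x_3 + 28 → -4x_1 + 8x_2 - 10x_3 + 28
  leading term x_1: subtract (-4)·g_2 from -4x_1 + 8x_2 - 10x_3 + 28 → -10x_3 + 20
  leading term x_3: subtract (-10)·g_3 from -10x_3 + 20 → 0
  normal form = 0.
Since the normal form is 0, p ∈ I.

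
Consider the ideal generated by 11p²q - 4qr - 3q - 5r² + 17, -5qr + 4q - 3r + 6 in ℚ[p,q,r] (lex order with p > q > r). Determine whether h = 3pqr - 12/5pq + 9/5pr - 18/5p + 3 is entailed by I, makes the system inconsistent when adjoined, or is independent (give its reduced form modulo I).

First compute the reduced Gröbner basis of I by Buchberger's algorithm.
f_1 = 11p²q - 4qr - 3q - 5r² + 17, LT = p²q.
f_2 = -5qr + 4q - 3r + 6, LT = qr.

S(f_1,f_2): lcm = p²qr. S = ⅘p²q - ⅗p²r + 6/5p² - 4/11qr² - 3/11qr - 5/11r³ + 17/11r.
  reduce S modulo (f_1, f_2):
  remainder -⅗p²r + 6/5p² - 5/11r³ + 32/55r² + 14/11r - 86/55 ≠ 0; add k_3 = -⅗p²r + 6/5p² - 5/11r³ + 32/55r² + 14/11r - 86/55 to the basis.

The other S-polynomials (S(f_1,k_3), S(f_2,k_3)) all reduce to 0 modulo the current basis, so we have a Gröbner basis.
Inter-reduce: drop elements whose leading term is divisible by another's, tail-reduce, and make monic.
Reduced Gröbner basis: {p²q - 31/55q - 5/11r² + 12/55r + 61/55, p²r - 2p² + 25/33r³ - 32/33r² - 70/33r + 86/33, qr - ⅘q + ⅗r - 6/5}.
Label its elements g_1 = p²q - 31/55q - 5/11r² + 12/55r + 61/55, g_2 = p²r - 2p² + 25/33r³ - 32/33r² - 70/33r + 86/33, g_3 = qr - ⅘q + ⅗r - 6/5.

Reduce h = 3pqr - 12/5pq + 9/5pr - 18/5p + 3 modulo G:
  leading term pqr: subtract (3p)·g_3 from 3pqr - 12/5pq + 9/5pr - 18/5p + 3 → 3
  leading term 1: no divisor's leading term divides it; move 3 to the remainder.
  normal form = 3.
The normal form is nonzero, so h ∉ I. Since h minus its normal form lies in I, I + (h) = I + (n) where n = 3; decide whether this ideal is the whole ring.
Here n = 3 is a nonzero constant, hence a unit: 1 ∈ I + (h), the Gröbner basis of I + (h) is {1}, and the enlarged system has no common solution — adjoining h is inconsistent.

Adjoining 3pqr - 12/5pq + 9/5pr - 18/5p + 3 makes the ideal the whole ring: the system is inconsistent.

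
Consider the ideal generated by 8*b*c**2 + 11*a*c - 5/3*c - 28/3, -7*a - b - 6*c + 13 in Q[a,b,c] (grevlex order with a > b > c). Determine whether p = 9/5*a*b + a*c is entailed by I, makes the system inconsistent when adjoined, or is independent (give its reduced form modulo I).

First compute the reduced Gröbner basis of I by Buchberger's algorithm.
f_1 = 8*b*c**2 + 11*a*c - 5/3*c - 28/3, LT = b*c**2.
f_2 = -7*a - b - 6*c + 13, LT = a.

S(f_1,f_2): leading monomials are coprime, so the S-polynomial reduces to 0 (Buchberger's first criterion).
Every S-polynomial of the final basis reduces to 0, so we have a Gröbner basis.
Inter-reduce: drop elements whose leading term is divisible by another's, tail-reduce, and make monic.
Reduced Gröbner basis: {b*c**2 - 11/56*b*c - 33/28*c**2 + 197/84*c - 7/6, a + 1/7*b + 6/7*c - 13/7}.
Label its elements g_1 = b*c**2 - 11/56*b*c - 33/28*c**2 + 197/84*c - 7/6, g_2 = a + 1/7*b + 6/7*c - 13/7.

Reduce p = 9/5*a*b + a*c modulo G:
  leading term a*b: subtract (9/5*b)·g_2 from 9/5*a*b + a*c → -9/35*b**2 + a*c - 54/35*b*c + 117/35*b
  leading term b**2: no divisor's leading term divides it; move -9/35*b**2 to the remainder.
  leading term a*c: subtract (c)·g_2 from a*c - 54/35*b*c + 117/35*b → -59/35*b*c - 6/7*c**2 + 117/35*b + 13/7*c
  leading term b*c: no divisor's leading term divides it; move -59/35*b*c to the remainder.
  leading term c**2: no divisor's leading term divides it; move -6/7*c**2 to the remainder.
  leading term b: no divisor's leading term divides it; move 117/35*b to the remainder.
  leading term c: no divisor's leading term divides it; move 13/7*c to the remainder.
  normal form = -9/35*b**2 - 59/35*b*c - 6/7*c**2 + 117/35*b + 13/7*c.
The normal form is nonzero, so p ∉ I. Since p minus its normal form lies in I, I + (p) = I + (r) where r = -9/35*b**2 - 59/35*b*c - 6/7*c**2 + 117/35*b + 13/7*c; decide whether this ideal is the whole ring.
Run Buchberger on G together with r (pairs among the g_i already reduce to 0 since G is a Gröbner basis):
g_1 = b*c**2 - 11/56*b*c - 33/28*c**2 + 197/84*c - 7/6, LT = b*c**2.
g_2 = a + 1/7*b + 6/7*c - 13/7, LT = a.
r = -9/35*b**2 - 59/35*b*c - 6/7*c**2 + 117/35*b + 13/7*c, LT = b**2.

S(g_1,g_2): leading monomials are coprime, so the S-polynomial reduces to 0 (Buchberger's first criterion).
S(g_1,r): lcm = b**2*c**2. S = -59/9*b*c**3 - 10/3*c**4 - 11/56*b**2*c + 331/28*b*c**2 + 65/9*c**3 + 197/84*b*c - 7/6*b.
  leading term b*c**3: subtract (-59/9*c)·g_1 from -59/9*b*c**3 - 10/3*c**4 - 11/56*b**2*c + 331/28*b*c**2 + 65/9*c**3 + 197/84*b*c - 7/6*b → -10/3*c**4 - 11/56*b**2*c + 5309/504*b*c**2 - 127/252*c**3 + 197/84*b*c + 11623/756*c**2 - 7/6*b - 413/54*c
  leading term c**4: no divisor's leading term divides it; move -10/3*c**4 to the remainder.
  leading term b**2*c: subtract (55/72*c)·r from -11/56*b**2*c + 5309/504*b*c**2 - 127/252*c**3 + 197/84*b*c + 11623/756*c**2 - 7/6*b - 413/54*c → 331/28*b*c**2 + 19/126*c**3 - 5/24*b*c + 21101/1512*c**2 - 7/6*b - 413/54*c
  leading term b*c**2: subtract (331/28)·g_1 from 331/28*b*c**2 + 19/126*c**3 - 5/24*b*c + 21101/1512*c**2 - 7/6*b - 413/54*c → 19/126*c**3 + 9943/4704*b*c + 590335/21168*c**2 - 7/6*b - 748759/21168*c + 331/24
  leading term c**3: no divisor's leading term divides it; move 19/126*c**3 to the remainder.
  leading term b*c: no divisor's leading term divides it; move 9943/4704*b*c to the remainder.
  leading term c**2: no divisor's leading term divides it; move 590335/21168*c**2 to the remainder.
  leading term b: no divisor's leading term divides it; move -7/6*b to the remainder.
  leading term c: no divisor's leading term divides it; move -748759/21168*c to the remainder.
  leading term 1: no divisor's leading term divides it; move 331/24 to the remainder.
  remainder -10/3*c**4 + 19/126*c**3 + 9943/4704*b*c + 590335/21168*c**2 - 7/6*b - 748759/21168*c + 331/24 ≠ 0; add m_4 = -10/3*c**4 + 19/126*c**3 + 9943/4704*b*c + 590335/21168*c**2 - 7/6*b - 748759/21168*c + 331/24 to the basis.

S(g_2,r): leading monomials are coprime, so the S-polynomial reduces to 0 (Buchberger's first criterion).
S(g_1,m_4): lcm = b*c**4. S = -127/840*b*c**3 - 33/28*c**4 + 9943/15680*b**2*c + 118067/14112*b*c**2 + 197/84*c**3 - 7/20*b**2 - 748759/70560*b*c - 7/6*c**2 + 331/80*b.
  leading term b*c**3: subtract (-127/840*c)·g_1 from -127/840*b*c**3 - 33/28*c**4 + 9943/15680*b**2*c + 118067/14112*b*c**2 + 197/84*c**3 - 7/20*b**2 - 748759/70560*b*c - 7/6*c**2 + 331/80*b → -33/28*c**4 + 9943/15680*b**2*c + 1176479/141120*b*c**2 + 50969/23520*c**3 - 7/20*b**2 - 748759/70560*b*c - 57301/70560*c**2 + 331/80*b - 127/720*c
  leading term c**4: subtract (99/280)·m_4 from -33/28*c**4 + 9943/15680*b**2*c + 1176479/141120*b*c**2 + 50969/23520*c**3 - 7/20*b**2 - 748759/70560*b*c - 57301/70560*c**2 + 331/80*b - 127/720*c → 9943/15680*b**2*c + 1176479/141120*b*c**2 + 9943/4704*c**3 - 7/20*b**2 - 8976715/790272*b*c - 21085483/1975680*c**2 + 91/20*b + 24360559/1975680*c - 10923/2240
  leading term b**2*c: subtract (-9943/4032*c)·r from 9943/15680*b**2*c + 1176479/141120*b*c**2 + 9943/4704*c**3 - 7/20*b**2 - 8976715/790272*b*c - 21085483/1975680*c**2 + 91/20*b + 24360559/1975680*c - 10923/2240 → 32769/7840*b*c**2 - 7/20*b**2 - 12310307/3951360*b*c - 4012451/658560*c**2 + 91/20*b + 24360559/1975680*c - 10923/2240
  leading term b*c**2: subtract (32769/7840)·g_1 from 32769/7840*b*c**2 - 7/20*b**2 - 12310307/3951360*b*c - 4012451/658560*c**2 + 91/20*b + 24360559/1975680*c - 10923/2240 → -7/20*b**2 - 413/180*b*c - 7/6*c**2 + 91/20*b + 91/36*c
  leading term b**2: subtract (49/36)·r from -7/20*b**2 - 413/180*b*c - 7/6*c**2 + 91/20*b + 91/36*c → 0
  remainder 0.

S(g_2,m_4): leading monomials are coprime, so the S-polynomial reduces to 0 (Buchberger's first criterion).
S(r,m_4): leading monomials are coprime, so the S-polynomial reduces to 0 (Buchberger's first criterion).
Every S-polynomial of the final basis reduces to 0, so we have a Gröbner basis.
Inter-reduce: drop elements whose leading term is divisible by another's, tail-reduce, and make monic.
Reduced Gröbner basis: {c**4 - 19/420*c**3 - 9943/15680*b*c - 118067/14112*c**2 + 7/20*b + 748759/70560*c - 331/80, b*c**2 - 11/56*b*c - 33/28*c**2 + 197/84*c - 7/6, b**2 + 59/9*b*c + 10/3*c**2 - 13*b - 65/9*c, a + 1/7*b + 6/7*c - 13/7}.
The reduced Gröbner basis of I + (p) is {c**4 - 19/420*c**3 - 9943/15680*b*c - 118067/14112*c**2 + 7/20*b + 748759/70560*c - 331/80, b*c**2 - 11/56*b*c - 33/28*c**2 + 197/84*c - 7/6, b**2 + 59/9*b*c + 10/3*c**2 - 13*b - 65/9*c, a + 1/7*b + 6/7*c - 13/7} ≠ {1}, a proper ideal, so the enlarged system stays consistent: p is independent of I, with normal form -9/35*b**2 - 59/35*b*c - 6/7*c**2 + 117/35*b + 13/7*c.

Ideal membership is decidable via reduction modulo a Gröbner basis.

9/5*a*b + a*c is independent of I; its normal form modulo I is -9/35*b**2 - 59/35*b*c - 6/7*c**2 + 117/35*b + 13/7*c.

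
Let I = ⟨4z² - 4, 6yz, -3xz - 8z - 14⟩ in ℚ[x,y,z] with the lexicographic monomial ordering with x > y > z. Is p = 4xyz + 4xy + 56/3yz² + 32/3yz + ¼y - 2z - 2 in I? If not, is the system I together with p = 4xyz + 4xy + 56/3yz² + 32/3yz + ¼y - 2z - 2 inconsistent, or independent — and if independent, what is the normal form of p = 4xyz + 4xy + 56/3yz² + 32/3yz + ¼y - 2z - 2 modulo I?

4xyz + 4xy + 56/3yz² + 32/3yz + ¼y - 2z - 2 is independent of I; its normal form modulo I is -2z - 2.

First compute the reduced Gröbner basis of I by Buchberger's algorithm.
f_1 = 4z² - 4, LT = z².
f_2 = 6yz, LT = yz.
f_3 = -3xz - 8z - 14, LT = xz.

S(f_1,f_2): lcm = yz². S = -y.
  reduce S modulo (f_1, f_2, f_3):
  remainder -y ≠ 0; add h_4 = -y to the basis.

S(f_1,f_3): lcm = xz². S = -x - 8/3z² - 14/3z.
  reduce S modulo (f_1, f_2, f_3, h_4):
  remainder -x - 14/3z - 8/3 ≠ 0; add h_5 = -x - 14/3z - 8/3 to the basis.

The other S-polynomials (S(f_2,f_3), S(f_1,h_4), S(f_2,h_4), S(f_3,h_4), S(f_1,h_5), S(f_2,h_5), S(f_3,h_5), S(h_4,h_5)) all reduce to 0 modulo the current basis, so we have a Gröbner basis.
Inter-reduce: drop elements whose leading term is divisible by another's, tail-reduce, and make monic.
Reduced Gröbner basis: {x + 14/3z + 8/3, y, z² - 1}.
Label its elements g_1 = x + 14/3z + 8/3, g_2 = y, g_3 = z² - 1.

Reduce p = 4xyz + 4xy + 56/3yz² + 32/3yz + ¼y - 2z - 2 modulo G:
  leading term xyz: subtract (4yz)·g_1 from 4xyz + 4xy + 56/3yz² + 32/3yz + ¼y - 2z - 2 → 4xy + ¼y - 2z - 2
  leading term xy: subtract (4y)·g_1 from 4xy + ¼y - 2z - 2 → -56/3yz - 125/12y - 2z - 2
  leading term yz: subtract (-56/3z)·g_2 from -56/3yz - 125/12y - 2z - 2 → -125/12y - 2z - 2
  leading term y: subtract (-125/12)·g_2 from -125/12y - 2z - 2 → -2z - 2
  leading term z: no divisor's leading term divides it; move -2z to the remainder.
  leading term 1: no divisor's leading term divides it; move -2 to the remainder.
  normal form = -2z - 2.
The normal form is nonzero, so p ∉ I. Since p minus its normal form lies in I, I + (p) = I + (r) where r = -2z - 2; decide whether this ideal is the whole ring.
Run Buchberger on G together with r (pairs among the g_i already reduce to 0 since G is a Gröbner basis):
g_1 = x + 14/3z + 8/3, LT = x.
g_2 = y, LT = y.
g_3 = z² - 1, LT = z².
r = -2z - 2, LT = z.

The S-polynomials (S(g_1,g_2), S(g_1,g_3), S(g_1,r), S(g_2,g_3), S(g_2,r), S(g_3,r)) all reduce to 0 modulo the current basis, so we have a Gröbner basis.
Inter-reduce: drop elements whose leading term is divisible by another's, tail-reduce, and make monic.
Reduced Gröbner basis: {x - 2, y, z + 1}.
The reduced Gröbner basis of I + (p) is {x - 2, y, z + 1} ≠ {1}, a proper ideal, so the enlarged system stays consistent: p is independent of I, with normal form -2z - 2.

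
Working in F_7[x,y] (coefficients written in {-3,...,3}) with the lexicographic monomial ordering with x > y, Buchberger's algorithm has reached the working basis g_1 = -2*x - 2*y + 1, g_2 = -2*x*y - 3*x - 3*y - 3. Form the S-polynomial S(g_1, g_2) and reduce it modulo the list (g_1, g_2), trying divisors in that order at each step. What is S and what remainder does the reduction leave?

S(g_1, g_2) = 2*x + y**2 - 2*y + 2; remainder on division = y**2 + 3*y + 3.

lcm(LM(g_1), LM(g_2)) = x*y.
S = (lcm/LT(g_1))·g_1 − (lcm/LT(g_2))·g_2 = 2*x + y**2 - 2*y + 2.
Reduce S modulo (g_1, g_2) in that order:
  leading term x: subtract (-1)·g_1 from 2*x + y**2 - 2*y + 2 → y**2 + 3*y + 3
  leading term y**2: no divisor's leading term divides it; move y**2 to the remainder.
  leading term y: no divisor's leading term divides it; move 3*y to the remainder.
  leading term 1: no divisor's leading term divides it; move 3 to the remainder.
The remainder y**2 + 3*y + 3 is nonzero, so it would be added as the next basis element.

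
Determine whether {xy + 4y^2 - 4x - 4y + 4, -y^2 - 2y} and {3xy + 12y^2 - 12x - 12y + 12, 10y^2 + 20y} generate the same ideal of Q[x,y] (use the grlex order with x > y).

Equality of ideals is decidable: compute both reduced Gröbner bases (unique for the ordering) and check whether they agree.
Buchberger on the first generating set:
f_1 = xy + 4y^2 - 4x - 4y + 4, LT = xy.
f_2 = -y^2 - 2y, LT = y^2.

S(f_1,f_2): lcm = xy^2. S = 4y^3 - 6xy - 4y^2 + 4y.
  reduce S modulo (f_1, f_2):
  remainder -24x - 44y + 24 ≠ 0; add g_3 = -24x - 44y + 24 to the basis.

The other S-polynomials (S(f_1,g_3), S(f_2,g_3)) all reduce to 0 modulo the current basis, so we have a Gröbner basis.
Inter-reduce: drop elements whose leading term is divisible by another's, tail-reduce, and make monic.
Reduced Gröbner basis: {y^2 + 2y, x + 11/6y - 1}.

Buchberger on the second generating set:
h_1 = 3xy + 12y^2 - 12x - 12y + 12, LT = xy.
h_2 = 10y^2 + 20y, LT = y^2.

S(h_1,h_2): lcm = xy^2. S = 4y^3 - 6xy - 4y^2 + 4y.
  reduce S modulo (h_1, h_2):
  remainder -24x - 44y + 24 ≠ 0; add k_3 = -24x - 44y + 24 to the basis.

The other S-polynomials (S(h_1,k_3), S(h_2,k_3)) all reduce to 0 modulo the current basis, so we have a Gröbner basis.
Inter-reduce: drop elements whose leading term is divisible by another's, tail-reduce, and make monic.
Reduced Gröbner basis: {y^2 + 2y, x + 11/6y - 1}.

These coincide, so the ideals are equal.
The same test decides containment: I ⊆ J iff every generator of I reduces to 0 modulo a Gröbner basis of J.

Yes, the ideals are equal.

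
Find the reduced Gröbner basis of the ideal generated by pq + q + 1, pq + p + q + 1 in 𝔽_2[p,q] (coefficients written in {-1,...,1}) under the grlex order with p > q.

G = {p, q + 1}

This is the nonlinear analogue of row-reducing a linear system.

f_1 = pq + q + 1, LT = pq.
f_2 = pq + p + q + 1, LT = pq.

S(f_1,f_2): lcm = pq. S = p.
  leading term p: no divisor's leading term divides it; move p to the remainder.
  remainder p ≠ 0; add g_3 = p to the basis.

S(f_1,g_3): lcm = pq. S = q + 1.
  leading term q: no divisor's leading term divides it; move q to the remainder.
  leading term 1: no divisor's leading term divides it; move 1 to the remainder.
  remainder q + 1 ≠ 0; add g_4 = q + 1 to the basis.

The other S-polynomials (S(f_2,g_3), S(f_1,g_4), S(f_2,g_4), S(g_3,g_4)) all reduce to 0 modulo the current basis, so we have a Gröbner basis.
Inter-reduce: drop elements whose leading term is divisible by another's, tail-reduce, and make monic.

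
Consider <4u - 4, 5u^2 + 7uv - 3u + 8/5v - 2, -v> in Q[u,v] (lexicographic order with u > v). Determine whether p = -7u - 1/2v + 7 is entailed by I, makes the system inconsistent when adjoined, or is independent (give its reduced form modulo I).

-7u - 1/2v + 7 lies in I (it reduces to 0).

First compute the reduced Gröbner basis of I by Buchberger's algorithm.
f_1 = 4u - 4, LT = u.
f_2 = 5u^2 + 7uv - 3u + 8/5v - 2, LT = u^2.
f_3 = -v, LT = v.

S(f_1,f_2): lcm = u^2. S = -7/5uv - 2/5u - 8/25v + 2/5.
  leading term uv: subtract (-7/20v)·f_1 from -7/5uv - 2/5u - 8/25v + 2/5 → -2/5u - 43/25v + 2/5
  leading term u: subtract (-1/10)·f_1 from -2/5u - 43/25v + 2/5 → -43/25v
  leading term v: subtract (43/25)·f_3 from -43/25v → 0
  remainder 0.

S(f_1,f_3): leading monomials are coprime, so the S-polynomial reduces to 0 (Buchberger's first criterion).
S(f_2,f_3): leading monomials are coprime, so the S-polynomial reduces to 0 (Buchberger's first criterion).
Every S-polynomial of the final basis reduces to 0, so we have a Gröbner basis.
Inter-reduce: drop elements whose leading term is divisible by another's, tail-reduce, and make monic.
Reduced Gröbner basis: {u - 1, v}.
Label its elements g_1 = u - 1, g_2 = v.

Reduce p = -7u - 1/2v + 7 modulo G:
  leading term u: subtract (-7)·g_1 from -7u - 1/2v + 7 → -1/2v
  leading term v: subtract (-1/2)·g_2 from -1/2v → 0
  normal form = 0.
Since the normal form is 0, p ∈ I.

The remainder on division by a Gröbner basis is unique — it is the normal form.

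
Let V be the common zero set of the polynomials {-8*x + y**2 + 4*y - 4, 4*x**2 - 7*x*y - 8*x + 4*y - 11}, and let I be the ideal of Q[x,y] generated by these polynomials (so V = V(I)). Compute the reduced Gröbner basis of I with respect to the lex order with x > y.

G = {x - 1/8*y**2 - 1/2*y + 1/2, y**4 - 6*y**3 - 64*y**2 + 24*y - 96}

This is the nonlinear analogue of row-reducing a linear system.

f_1 = -8*x + y**2 + 4*y - 4, LT = x.
f_2 = 4*x**2 - 7*x*y - 8*x + 4*y - 11, LT = x**2.

S(f_1,f_2): lcm = x**2. S = -1/8*x*y**2 + 5/4*x*y + 5/2*x - y + 11/4.
  leading term x*y**2: subtract (1/64*y**2)·f_1 from -1/8*x*y**2 + 5/4*x*y + 5/2*x - y + 11/4 → 5/4*x*y + 5/2*x - 1/64*y**4 - 1/16*y**3 + 1/16*y**2 - y + 11/4
  leading term x*y: subtract (-5/32*y)·f_1 from 5/4*x*y + 5/2*x - 1/64*y**4 - 1/16*y**3 + 1/16*y**2 - y + 11/4 → 5/2*x - 1/64*y**4 + 3/32*y**3 + 11/16*y**2 - 13/8*y + 11/4
  leading term x: subtract (-5/16)·f_1 from 5/2*x - 1/64*y**4 + 3/32*y**3 + 11/16*y**2 - 13/8*y + 11/4 → -1/64*y**4 + 3/32*y**3 + y**2 - 3/8*y + 3/2
  leading term y**4: no divisor's leading term divides it; move -1/64*y**4 to the remainder.
  leading term y**3: no divisor's leading term divides it; move 3/32*y**3 to the remainder.
  leading term y**2: no divisor's leading term divides it; move y**2 to the remainder.
  leading term y: no divisor's leading term divides it; move -3/8*y to the remainder.
  leading term 1: no divisor's leading term divides it; move 3/2 to the remainder.
  remainder -1/64*y**4 + 3/32*y**3 + y**2 - 3/8*y + 3/2 ≠ 0; add g_3 = -1/64*y**4 + 3/32*y**3 + y**2 - 3/8*y + 3/2 to the basis.

S(f_1,g_3): leading monomials are coprime, so the S-polynomial reduces to 0 (Buchberger's first criterion).
S(f_2,g_3): leading monomials are coprime, so the S-polynomial reduces to 0 (Buchberger's first criterion).
Every S-polynomial of the final basis reduces to 0, so we have a Gröbner basis.
Inter-reduce: drop elements whose leading term is divisible by another's, tail-reduce, and make monic.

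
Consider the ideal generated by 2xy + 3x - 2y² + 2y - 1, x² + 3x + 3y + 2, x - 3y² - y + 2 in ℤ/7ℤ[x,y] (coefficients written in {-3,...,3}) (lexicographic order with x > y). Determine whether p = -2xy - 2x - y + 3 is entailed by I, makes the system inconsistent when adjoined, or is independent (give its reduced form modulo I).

-2xy - 2x - y + 3 lies in I (it reduces to 0).

First compute the reduced Gröbner basis of I by Buchberger's algorithm.
f_1 = 2xy + 3x - 2y² + 2y - 1, LT = xy.
f_2 = x² + 3x + 3y + 2, LT = x².
f_3 = x - 3y² - y + 2, LT = x.

S(f_1,f_2): lcm = x²y. S = -2x² - xy² - 2xy + 3x - 3y² - 2y.
  leading term x²: subtract (-2)·f_2 from -2x² - xy² - 2xy + 3x - 3y² - 2y → -xy² - 2xy + 2x - 3y² - 3y - 3
  leading term xy²: subtract (3y)·f_1 from -xy² - 2xy + 2x - 3y² - 3y - 3 → 3xy + 2x - y³ - 2y² - 3
  leading term xy: subtract (-2)·f_1 from 3xy + 2x - y³ - 2y² - 3 → x - y³ + y² - 3y + 2
  leading term x: subtract (1)·f_3 from x - y³ + y² - 3y + 2 → -y³ - 3y² - 2y
  leading term y³: no divisor's leading term divides it; move -y³ to the remainder.
  leading term y²: no divisor's leading term divides it; move -3y² to the remainder.
  leading term y: no divisor's leading term divides it; move -2y to the remainder.
  remainder -y³ - 3y² - 2y ≠ 0; add h_4 = -y³ - 3y² - 2y to the basis.

S(f_1,f_3): lcm = xy. S = -2x + 3y³ - y + 3.
  leading term x: subtract (-2)·f_3 from -2x + 3y³ - y + 3 → 3y³ + y² - 3y
  leading term y³: subtract (-3)·h_4 from 3y³ + y² - 3y → -y² - 2y
  leading term y²: no divisor's leading term divides it; move -y² to the remainder.
  leading term y: no divisor's leading term divides it; move -2y to the remainder.
  remainder -y² - 2y ≠ 0; add h_5 = -y² - 2y to the basis.

S(f_2,f_3): lcm = x². S = 3xy² + xy + x + 3y + 2.
  leading term xy²: subtract (-2y)·f_1 from 3xy² + xy + x + 3y + 2 → x + 3y³ - 3y² + y + 2
  leading term x: subtract (1)·f_3 from x + 3y³ - 3y² + y + 2 → 3y³ + 2y
  leading term y³: subtract (-3)·h_4 from 3y³ + 2y → -2y² + 3y
  leading term y²: subtract (2)·h_5 from -2y² + 3y → 0
  remainder 0.

S(f_1,h_4): lcm = xy³. S = 2xy² - 2xy - y⁴ + y³ + 3y².
  leading term xy²: subtract (y)·f_1 from 2xy² - 2xy - y⁴ + y³ + 3y² → 2xy - y⁴ + 3y³ + y² + y
  leading term xy: subtract (1)·f_1 from 2xy - y⁴ + 3y³ + y² + y → -3x - y⁴ + 3y³ + 3y² - y + 1
  leading term x: subtract (-3)·f_3 from -3x - y⁴ + 3y³ + 3y² - y + 1 → -y⁴ + 3y³ + y² + 3y
  leading term y⁴: subtract (y)·h_4 from -y⁴ + 3y³ + y² + 3y → -y³ + 3y² + 3y
  leading term y³: subtract (1)·h_4 from -y³ + 3y² + 3y → -y² - 2y
  leading term y²: subtract (1)·h_5 from -y² - 2y → 0
  remainder 0.

S(f_2,h_4): leading monomials are coprime, so the S-polynomial reduces to 0 (Buchberger's first criterion).
S(f_3,h_4): leading monomials are coprime, so the S-polynomial reduces to 0 (Buchberger's first criterion).
S(f_1,h_5): lcm = xy². S = 3xy - y³ + y² + 3y.
  leading term xy: subtract (-2)·f_1 from 3xy - y³ + y² + 3y → -x - y³ - 3y² - 2
  leading term x: subtract (-1)·f_3 from -x - y³ - 3y² - 2 → -y³ + y² - y
  leading term y³: subtract (1)·h_4 from -y³ + y² - y → -3y² + y
  leading term y²: subtract (3)·h_5 from -3y² + y → 0
  remainder 0.

S(f_2,h_5): leading monomials are coprime, so the S-polynomial reduces to 0 (Buchberger's first criterion).
S(f_3,h_5): leading monomials are coprime, so the S-polynomial reduces to 0 (Buchberger's first criterion).
S(h_4,h_5): lcm = y³. S = y² + 2y.
  leading term y²: subtract (-1)·h_5 from y² + 2y → 0
  remainder 0.

Every S-polynomial of the final basis reduces to 0, so we have a Gröbner basis.
Inter-reduce: drop elements whose leading term is divisible by another's, tail-reduce, and make monic.
Reduced Gröbner basis: {x - 2y + 2, y² + 2y}.
Label its elements g_1 = x - 2y + 2, g_2 = y² + 2y.

Reduce p = -2xy - 2x - y + 3 modulo G:
  leading term xy: subtract (-2y)·g_1 from -2xy - 2x - y + 3 → -2x + 3y² + 3y + 3
  leading term x: subtract (-2)·g_1 from -2x + 3y² + 3y + 3 → 3y² - y
  leading term y²: subtract (3)·g_2 from 3y² - y → 0
  normal form = 0.
Since the normal form is 0, p ∈ I.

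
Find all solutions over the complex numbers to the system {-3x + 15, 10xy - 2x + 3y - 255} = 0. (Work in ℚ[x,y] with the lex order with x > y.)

Compute a lex Gröbner basis by Buchberger's algorithm.
f_1 = -3x + 15, LT = x.
f_2 = 10xy - 2x + 3y - 255, LT = xy.

S(f_1,f_2): lcm = xy. S = ⅕x - 53/10y + 51/2.
  leading term x: subtract (-1/15)·f_1 from ⅕x - 53/10y + 51/2 → -53/10y + 53/2
  leading term y: no divisor's leading term divides it; move -53/10y to the remainder.
  leading term 1: no divisor's leading term divides it; move 53/2 to the remainder.
  remainder -53/10y + 53/2 ≠ 0; add h_3 = -53/10y + 53/2 to the basis.

The other S-polynomials (S(f_1,h_3), S(f_2,h_3)) all reduce to 0 modulo the current basis, so we have a Gröbner basis.
Inter-reduce: drop elements whose leading term is divisible by another's, tail-reduce, and make monic.
Reduced Gröbner basis: {x - 5, y - 5}.

The lex basis is triangular: the last element involves only y. Solving y - 5 = 0 gives y ∈ {5}; substituting each value into the earlier elements determines the remaining variables.
  y = 5: the earlier basis element becomes x - 5 = 0, giving x = 5 — point (5, 5).
Check: every point annihilates each of the original generators.

{(5, 5)}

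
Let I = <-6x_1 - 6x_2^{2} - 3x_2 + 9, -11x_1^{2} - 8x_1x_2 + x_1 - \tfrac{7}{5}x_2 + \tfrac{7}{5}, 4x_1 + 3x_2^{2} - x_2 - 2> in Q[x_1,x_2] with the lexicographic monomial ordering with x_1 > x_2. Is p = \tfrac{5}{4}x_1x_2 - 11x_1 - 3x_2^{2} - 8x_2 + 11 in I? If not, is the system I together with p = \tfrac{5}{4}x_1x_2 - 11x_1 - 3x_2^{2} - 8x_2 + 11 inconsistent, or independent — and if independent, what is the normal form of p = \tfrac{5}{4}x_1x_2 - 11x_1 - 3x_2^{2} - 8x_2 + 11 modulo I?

\tfrac{5}{4}x_1x_2 - 11x_1 - 3x_2^{2} - 8x_2 + 11 lies in I (it reduces to 0).

First compute the reduced Gröbner basis of I by Buchberger's algorithm.
f_1 = -6x_1 - 6x_2^{2} - 3x_2 + 9, LT = x_1.
f_2 = -11x_1^{2} - 8x_1x_2 + x_1 - \tfrac{7}{5}x_2 + \tfrac{7}{5}, LT = x_1^{2}.
f_3 = 4x_1 + 3x_2^{2} - x_2 - 2, LT = x_1.

S(f_1,f_2): lcm = x_1^{2}. S = x_1x_2^{2} - \tfrac{5}{22}x_1x_2 - \tfrac{31}{22}x_1 - \tfrac{7}{55}x_2 + \tfrac{7}{55}.
  reduce S modulo (f_1, f_2, f_3):
  remainder -x_2^{4} - \tfrac{3}{11}x_2^{3} + \tfrac{133}{44}x_2^{2} + \tfrac{13}{55}x_2 - \tfrac{437}{220} ≠ 0; add h_4 = -x_2^{4} - \tfrac{3}{11}x_2^{3} + \tfrac{133}{44}x_2^{2} + \tfrac{13}{55}x_2 - \tfrac{437}{220} to the basis.

S(f_1,f_3): lcm = x_1. S = \tfrac{1}{4}x_2^{2} + \tfrac{3}{4}x_2 - 1.
  reduce S modulo (f_1, f_2, f_3, h_4):
  remainder \tfrac{1}{4}x_2^{2} + \tfrac{3}{4}x_2 - 1 ≠ 0; add h_5 = \tfrac{1}{4}x_2^{2} + \tfrac{3}{4}x_2 - 1 to the basis.

S(f_2,f_3): lcm = x_1^{2}. S = -\tfrac{3}{4}x_1x_2^{2} + \tfrac{43}{44}x_1x_2 + \tfrac{9}{22}x_1 + \tfrac{7}{55}x_2 - \tfrac{7}{55}.
  reduce S modulo (f_1, f_2, f_3, h_4, h_5):
  remainder -\tfrac{8497}{880}x_2 + \tfrac{8497}{880} ≠ 0; add h_6 = -\tfrac{8497}{880}x_2 + \tfrac{8497}{880} to the basis.

The other S-polynomials (S(f_1,h_4), S(f_2,h_4), S(f_3,h_4), S(f_1,h_5), S(f_2,h_5), S(f_3,h_5), S(h_4,h_5), S(f_1,h_6), S(f_2,h_6), S(f_3,h_6), S(h_4,h_6), S(h_5,h_6)) all reduce to 0 modulo the current basis, so we have a Gröbner basis.
Inter-reduce: drop elements whose leading term is divisible by another's, tail-reduce, and make monic.
Reduced Gröbner basis: {x_1, x_2 - 1}.
Label its elements g_1 = x_1, g_2 = x_2 - 1.

Reduce p = \tfrac{5}{4}x_1x_2 - 11x_1 - 3x_2^{2} - 8x_2 + 11 modulo G:
  leading term x_1x_2: subtract (\tfrac{5}{4}x_2)·g_1 from \tfrac{5}{4}x_1x_2 - 11x_1 - 3x_2^{2} - 8x_2 + 11 → -11x_1 - 3x_2^{2} - 8x_2 + 11
  leading term x_1: subtract (-11)·g_1 from -11x_1 - 3x_2^{2} - 8x_2 + 11 → -3x_2^{2} - 8x_2 + 11
  leading term x_2^{2}: subtract (-3x_2)·g_2 from -3x_2^{2} - 8x_2 + 11 → -11x_2 + 11
  leading term x_2: subtract (-11)·g_2 from -11x_2 + 11 → 0
  normal form = 0.
Since the normal form is 0, p ∈ I.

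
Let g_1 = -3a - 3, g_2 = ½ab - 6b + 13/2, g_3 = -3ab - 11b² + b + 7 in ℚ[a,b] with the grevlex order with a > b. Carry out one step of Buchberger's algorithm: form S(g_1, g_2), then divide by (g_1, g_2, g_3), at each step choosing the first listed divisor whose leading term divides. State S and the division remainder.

S(g_1, g_2) = 13b - 13; remainder on division = 13b - 13.

lcm(LM(g_1), LM(g_2)) = ab.
S = (lcm/LT(g_1))·g_1 − (lcm/LT(g_2))·g_2 = 13b - 13.
Reduce S modulo (g_1, g_2, g_3) in that order:
  leading term b: no divisor's leading term divides it; move 13b to the remainder.
  leading term 1: no divisor's leading term divides it; move -13 to the remainder.
The remainder 13b - 13 is nonzero, so it would be added as the next basis element.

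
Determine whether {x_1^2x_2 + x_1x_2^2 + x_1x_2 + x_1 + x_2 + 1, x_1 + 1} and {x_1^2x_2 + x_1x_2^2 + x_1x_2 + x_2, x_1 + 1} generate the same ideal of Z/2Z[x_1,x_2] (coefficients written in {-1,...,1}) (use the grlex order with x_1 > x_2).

Yes, the ideals are equal.

Equality of ideals is decidable: compute both reduced Gröbner bases (unique for the ordering) and check whether they agree.
Buchberger on the first generating set:
f_1 = x_1^2x_2 + x_1x_2^2 + x_1x_2 + x_1 + x_2 + 1, LT = x_1^2x_2.
f_2 = x_1 + 1, LT = x_1.

S(f_1,f_2): lcm = x_1^2x_2. S = x_1x_2^2 + x_1 + x_2 + 1.
  reduce S modulo (f_1, f_2):
  remainder x_2^2 + x_2 ≠ 0; add g_3 = x_2^2 + x_2 to the basis.

The other S-polynomials (S(f_1,g_3), S(f_2,g_3)) all reduce to 0 modulo the current basis, so we have a Gröbner basis.
Inter-reduce: drop elements whose leading term is divisible by another's, tail-reduce, and make monic.
Reduced Gröbner basis: {x_2^2 + x_2, x_1 + 1}.

Buchberger on the second generating set:
h_1 = x_1^2x_2 + x_1x_2^2 + x_1x_2 + x_2, LT = x_1^2x_2.
h_2 = x_1 + 1, LT = x_1.

S(h_1,h_2): lcm = x_1^2x_2. S = x_1x_2^2 + x_2.
  reduce S modulo (h_1, h_2):
  remainder x_2^2 + x_2 ≠ 0; add k_3 = x_2^2 + x_2 to the basis.

The other S-polynomials (S(h_1,k_3), S(h_2,k_3)) all reduce to 0 modulo the current basis, so we have a Gröbner basis.
Inter-reduce: drop elements whose leading term is divisible by another's, tail-reduce, and make monic.
Reduced Gröbner basis: {x_2^2 + x_2, x_1 + 1}.

The two bases agree; hence the ideals are identical.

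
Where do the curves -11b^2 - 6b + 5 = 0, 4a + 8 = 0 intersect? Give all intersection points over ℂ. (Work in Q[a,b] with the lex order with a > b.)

Compute a lex Gröbner basis by Buchberger's algorithm.
f_1 = -11b^2 - 6b + 5, LT = b^2.
f_2 = 4a + 8, LT = a.

The S-polynomials (S(f_1,f_2)) all reduce to 0 modulo the current basis, so we have a Gröbner basis.
Inter-reduce: drop elements whose leading term is divisible by another's, tail-reduce, and make monic.
Reduced Gröbner basis: {a + 2, b^2 + 6/11b - 5/11}.

A lex Gröbner basis eliminates variables successively. Here b^2 + 6/11b - 5/11 depends only on b, with roots {-1, 5/11}; lifting each root through the earlier basis elements recovers the full solutions.
  b = -1: the earlier basis element becomes a + 2 = 0, giving a = -2 — point (-2, -1).
  b = 5/11: the earlier basis element becomes a + 2 = 0, giving a = -2 — point (-2, 5/11).
Zero-dimensionality of the ideal guarantees finitely many solutions over ℂ.

{(-2, -1), (-2, 5/11)}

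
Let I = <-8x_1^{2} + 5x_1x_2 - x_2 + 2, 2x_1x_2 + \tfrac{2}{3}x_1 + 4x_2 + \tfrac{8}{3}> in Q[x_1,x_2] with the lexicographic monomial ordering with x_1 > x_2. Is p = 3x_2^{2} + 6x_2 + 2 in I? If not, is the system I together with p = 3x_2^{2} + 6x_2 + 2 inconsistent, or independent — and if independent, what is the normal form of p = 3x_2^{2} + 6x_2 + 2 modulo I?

First compute the reduced Gröbner basis of I by Buchberger's algorithm.
f_1 = -8x_1^{2} + 5x_1x_2 - x_2 + 2, LT = x_1^{2}.
f_2 = 2x_1x_2 + \tfrac{2}{3}x_1 + 4x_2 + \tfrac{8}{3}, LT = x_1x_2.

S(f_1,f_2): lcm = x_1^{2}x_2. S = -\tfrac{1}{3}x_1^{2} - \tfrac{5}{8}x_1x_2^{2} - 2x_1x_2 - \tfrac{4}{3}x_1 + \tfrac{1}{8}x_2^{2} - \tfrac{1}{4}x_2.
  reduce S modulo (f_1, f_2):
  remainder -\tfrac{2}{3}x_1 + \tfrac{11}{8}x_2^{2} + \tfrac{37}{8}x_2 + \tfrac{31}{12} ≠ 0; add h_3 = -\tfrac{2}{3}x_1 + \tfrac{11}{8}x_2^{2} + \tfrac{37}{8}x_2 + \tfrac{31}{12} to the basis.

S(f_2,h_3): lcm = x_1x_2. S = \tfrac{1}{3}x_1 + \tfrac{33}{16}x_2^{3} + \tfrac{111}{16}x_2^{2} + \tfrac{47}{8}x_2 + \tfrac{4}{3}.
  reduce S modulo (f_1, f_2, h_3):
  remainder \tfrac{33}{16}x_2^{3} + \tfrac{61}{8}x_2^{2} + \tfrac{131}{16}x_2 + \tfrac{21}{8} ≠ 0; add h_4 = \tfrac{33}{16}x_2^{3} + \tfrac{61}{8}x_2^{2} + \tfrac{131}{16}x_2 + \tfrac{21}{8} to the basis.

The other S-polynomials (S(f_1,h_3), S(f_1,h_4), S(f_2,h_4), S(h_3,h_4)) all reduce to 0 modulo the current basis, so we have a Gröbner basis.
Inter-reduce: drop elements whose leading term is divisible by another's, tail-reduce, and make monic.
Reduced Gröbner basis: {x_1 - \tfrac{33}{16}x_2^{2} - \tfrac{111}{16}x_2 - \tfrac{31}{8}, x_2^{3} + \tfrac{122}{33}x_2^{2} + \tfrac{131}{33}x_2 + \tfrac{14}{11}}.
Label its elements g_1 = x_1 - \tfrac{33}{16}x_2^{2} - \tfrac{111}{16}x_2 - \tfrac{31}{8}, g_2 = x_2^{3} + \tfrac{122}{33}x_2^{2} + \tfrac{131}{33}x_2 + \tfrac{14}{11}.

Reduce p = 3x_2^{2} + 6x_2 + 2 modulo G:
  leading term x_2^{2}: no divisor's leading term divides it; move 3x_2^{2} to the remainder.
  leading term x_2: no divisor's leading term divides it; move 6x_2 to the remainder.
  leading term 1: no divisor's leading term divides it; move 2 to the remainder.
  normal form = 3x_2^{2} + 6x_2 + 2.
The normal form is nonzero, so p ∉ I. Since p minus its normal form lies in I, I + (p) = I + (r) where r = 3x_2^{2} + 6x_2 + 2; decide whether this ideal is the whole ring.
Run Buchberger on G together with r (pairs among the g_i already reduce to 0 since G is a Gröbner basis):
g_1 = x_1 - \tfrac{33}{16}x_2^{2} - \tfrac{111}{16}x_2 - \tfrac{31}{8}, LT = x_1.
g_2 = x_2^{3} + \tfrac{122}{33}x_2^{2} + \tfrac{131}{33}x_2 + \tfrac{14}{11}, LT = x_2^{3}.
r = 3x_2^{2} + 6x_2 + 2, LT = x_2^{2}.

S(g_2,r): lcm = x_2^{3}. S = \tfrac{56}{33}x_2^{2} + \tfrac{109}{33}x_2 + \tfrac{14}{11}.
  reduce S modulo (g_1, g_2, r):
  remainder -\tfrac{1}{11}x_2 + \tfrac{14}{99} ≠ 0; add m_4 = -\tfrac{1}{11}x_2 + \tfrac{14}{99} to the basis.

S(g_2,m_4): lcm = x_2^{3}. S = \tfrac{520}{99}x_2^{2} + \tfrac{131}{33}x_2 + \tfrac{14}{11}.
  reduce S modulo (g_1, g_2, r, m_4):
  remainder -\tfrac{1004}{81} ≠ 0; add m_5 = -\tfrac{1004}{81} to the basis.

The other S-polynomials (S(g_1,g_2), S(g_1,r), S(g_1,m_4), S(r,m_4), S(g_1,m_5), S(g_2,m_5), S(r,m_5), S(m_4,m_5)) all reduce to 0 modulo the current basis, so we have a Gröbner basis.
Inter-reduce: drop elements whose leading term is divisible by another's, tail-reduce, and make monic.
Reduced Gröbner basis: {1}.
The reduced Gröbner basis of I + (p) is {1}: the ideal is the whole ring, so the enlarged system has no common solution — adjoining p is inconsistent.

The remainder on division by a Gröbner basis is unique — it is the normal form.

Adjoining 3x_2^{2} + 6x_2 + 2 makes the ideal the whole ring: the system is inconsistent.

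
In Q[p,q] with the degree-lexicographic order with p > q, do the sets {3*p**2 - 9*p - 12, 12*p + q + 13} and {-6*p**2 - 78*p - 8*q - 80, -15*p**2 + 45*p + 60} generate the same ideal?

Yes, the ideals are equal.

Since reduced Gröbner bases are canonical representatives of ideals under a given ordering, it suffices to compute and compare them.
Buchberger on the first generating set:
f_1 = 3*p**2 - 9*p - 12, LT = p**2.
f_2 = 12*p + q + 13, LT = p.

S(f_1,f_2): lcm = p**2. S = -1/12*p*q - 49/12*p - 4.
  leading term p*q: subtract (-1/144*q)·f_2 from -1/12*p*q - 49/12*p - 4 → 1/144*q**2 - 49/12*p + 13/144*q - 4
  leading term q**2: no divisor's leading term divides it; move 1/144*q**2 to the remainder.
  leading term p: subtract (-49/144)·f_2 from -49/12*p + 13/144*q - 4 → 31/72*q + 61/144
  leading term q: no divisor's leading term divides it; move 31/72*q to the remainder.
  leading term 1: no divisor's leading term divides it; move 61/144 to the remainder.
  remainder 1/144*q**2 + 31/72*q + 61/144 ≠ 0; add g_3 = 1/144*q**2 + 31/72*q + 61/144 to the basis.

S(f_1,g_3): leading monomials are coprime, so the S-polynomial reduces to 0 (Buchberger's first criterion).
S(f_2,g_3): leading monomials are coprime, so the S-polynomial reduces to 0 (Buchberger's first criterion).
Every S-polynomial of the final basis reduces to 0, so we have a Gröbner basis.
Inter-reduce: drop elements whose leading term is divisible by another's, tail-reduce, and make monic.
Reduced Gröbner basis: {q**2 + 62*q + 61, p + 1/12*q + 13/12}.

Buchberger on the second generating set:
h_1 = -6*p**2 - 78*p - 8*q - 80, LT = p**2.
h_2 = -15*p**2 + 45*p + 60, LT = p**2.

S(h_1,h_2): lcm = p**2. S = 16*p + 4/3*q + 52/3.
  leading term p: no divisor's leading term divides it; move 16*p to the remainder.
  leading term q: no divisor's leading term divides it; move 4/3*q to the remainder.
  leading term 1: no divisor's leading term divides it; move 52/3 to the remainder.
  remainder 16*p + 4/3*q + 52/3 ≠ 0; add k_3 = 16*p + 4/3*q + 52/3 to the basis.

S(h_1,k_3): lcm = p**2. S = -1/12*p*q + 143/12*p + 4/3*q + 40/3.
  leading term p*q: subtract (-1/192*q)·k_3 from -1/12*p*q + 143/12*p + 4/3*q + 40/3 → 1/144*q**2 + 143/12*p + 205/144*q + 40/3
  leading term q**2: no divisor's leading term divides it; move 1/144*q**2 to the remainder.
  leading term p: subtract (143/192)·k_3 from 143/12*p + 205/144*q + 40/3 → 31/72*q + 61/144
  leading term q: no divisor's leading term divides it; move 31/72*q to the remainder.
  leading term 1: no divisor's leading term divides it; move 61/144 to the remainder.
  remainder 1/144*q**2 + 31/72*q + 61/144 ≠ 0; add k_4 = 1/144*q**2 + 31/72*q + 61/144 to the basis.

S(h_2,k_3): lcm = p**2. S = -1/12*p*q - 49/12*p - 4.
  leading term p*q: subtract (-1/192*q)·k_3 from -1/12*p*q - 49/12*p - 4 → 1/144*q**2 - 49/12*p + 13/144*q - 4
  leading term q**2: subtract (1)·k_4 from 1/144*q**2 - 49/12*p + 13/144*q - 4 → -49/12*p - 49/144*q - 637/144
  leading term p: subtract (-49/192)·k_3 from -49/12*p - 49/144*q - 637/144 → 0
  remainder 0.

S(h_1,k_4): leading monomials are coprime, so the S-polynomial reduces to 0 (Buchberger's first criterion).
S(h_2,k_4): leading monomials are coprime, so the S-polynomial reduces to 0 (Buchberger's first criterion).
S(k_3,k_4): leading monomials are coprime, so the S-polynomial reduces to 0 (Buchberger's first criterion).
Every S-polynomial of the final basis reduces to 0, so we have a Gröbner basis.
Inter-reduce: drop elements whose leading term is divisible by another's, tail-reduce, and make monic.
Reduced Gröbner basis: {q**2 + 62*q + 61, p + 1/12*q + 13/12}.

These coincide, so the ideals are equal.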